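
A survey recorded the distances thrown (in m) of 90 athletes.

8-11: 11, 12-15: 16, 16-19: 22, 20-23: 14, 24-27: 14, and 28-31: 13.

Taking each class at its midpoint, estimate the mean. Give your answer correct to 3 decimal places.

Midpoints: 9.5, 13.5, 17.5, 21.5, 25.5, 29.5
Σfm = 11×9.5 + 16×13.5 + 22×17.5 + 14×21.5 + 14×25.5 + 13×29.5 = 1747
n = Σf = 90
Mean = 1747 / 90 = 19.4111

19.411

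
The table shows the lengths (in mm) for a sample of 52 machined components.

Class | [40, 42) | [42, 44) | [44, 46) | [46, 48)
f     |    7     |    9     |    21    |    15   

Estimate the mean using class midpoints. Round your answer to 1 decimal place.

44.7

Midpoints: 41, 43, 45, 47
Σfm = 7×41 + 9×43 + 21×45 + 15×47 = 2324
n = Σf = 52
Mean = 2324 / 52 = 44.6923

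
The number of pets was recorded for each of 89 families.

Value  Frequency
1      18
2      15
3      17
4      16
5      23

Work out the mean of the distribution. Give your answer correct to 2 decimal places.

3.12

Values: 1, 2, 3, 4, 5
Σfx = 18×1 + 15×2 + 17×3 + 16×4 + 23×5 = 278
n = Σf = 89
Mean = 278 / 89 = 3.1236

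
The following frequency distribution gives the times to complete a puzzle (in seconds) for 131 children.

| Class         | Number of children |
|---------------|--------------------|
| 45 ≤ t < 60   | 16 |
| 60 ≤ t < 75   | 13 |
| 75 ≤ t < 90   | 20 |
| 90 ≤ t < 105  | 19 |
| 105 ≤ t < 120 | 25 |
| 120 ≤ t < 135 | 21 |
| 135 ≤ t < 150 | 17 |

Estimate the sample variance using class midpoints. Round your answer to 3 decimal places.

Midpoints: 52.5, 67.5, 82.5, 97.5, 112.5, 127.5, 142.5
n = 131, Σfm = 13132.5, mean = 100.2481
Σfm² = 1423068.75
Σf(m − x̄)² = Σfm² − (Σfm)²/n = 1423068.75 − 13132.5²/131 = 106560.6870
Sample variance = 106560.6870 / 130 = 819.6976

819.698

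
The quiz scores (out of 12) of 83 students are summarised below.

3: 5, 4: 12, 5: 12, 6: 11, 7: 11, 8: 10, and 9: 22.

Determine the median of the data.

Cumulative frequencies: 5, 17, 29, 40, 51, 61, 83
n = 83, so the median is the value in position (n+1)/2 = 42.
Position 42 falls at value 7.

7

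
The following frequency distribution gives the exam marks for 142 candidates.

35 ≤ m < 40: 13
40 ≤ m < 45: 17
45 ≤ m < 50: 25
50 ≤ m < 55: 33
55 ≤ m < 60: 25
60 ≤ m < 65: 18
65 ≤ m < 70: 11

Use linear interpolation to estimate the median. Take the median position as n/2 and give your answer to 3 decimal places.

52.424

Cumulative frequencies: 13, 30, 55, 88, 113, 131, 142
n = 142; position = n/2 = 71.
This falls in the class 50 ≤ m < 55: L = 50, F = 55, f = 33, h = 5.
Median ≈ 50 + ((71 − 55) / 33) × 5 = 52.4242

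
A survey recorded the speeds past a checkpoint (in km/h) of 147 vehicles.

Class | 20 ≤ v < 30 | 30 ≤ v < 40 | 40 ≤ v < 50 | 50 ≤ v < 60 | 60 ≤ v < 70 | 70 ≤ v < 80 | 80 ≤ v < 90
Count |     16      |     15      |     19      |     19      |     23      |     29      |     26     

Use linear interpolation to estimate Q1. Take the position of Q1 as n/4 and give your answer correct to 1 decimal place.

Cumulative frequencies: 16, 31, 50, 69, 92, 121, 147
n = 147; position = n/4 = 36.75.
This falls in the class 40 ≤ v < 50: L = 40, F = 31, f = 19, h = 10.
Lower quartile ≈ 40 + ((36.75 − 31) / 19) × 10 = 43.0263

43.0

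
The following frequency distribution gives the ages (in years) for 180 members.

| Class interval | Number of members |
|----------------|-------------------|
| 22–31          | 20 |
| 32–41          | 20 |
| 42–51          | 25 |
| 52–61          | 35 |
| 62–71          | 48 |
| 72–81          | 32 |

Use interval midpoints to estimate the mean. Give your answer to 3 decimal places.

55.778

Midpoints: 26.5, 36.5, 46.5, 56.5, 66.5, 76.5
Σfm = 20×26.5 + 20×36.5 + 25×46.5 + 35×56.5 + 48×66.5 + 32×76.5 = 10040
n = Σf = 180
Mean = 10040 / 180 = 55.7778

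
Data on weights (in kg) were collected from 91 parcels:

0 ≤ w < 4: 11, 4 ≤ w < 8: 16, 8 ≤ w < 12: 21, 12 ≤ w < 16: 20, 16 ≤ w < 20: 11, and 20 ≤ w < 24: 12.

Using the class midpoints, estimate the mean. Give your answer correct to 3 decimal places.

Midpoints: 2, 6, 10, 14, 18, 22
Σfm = 11×2 + 16×6 + 21×10 + 20×14 + 11×18 + 12×22 = 1070
n = Σf = 91
Mean = 1070 / 91 = 11.7582

11.758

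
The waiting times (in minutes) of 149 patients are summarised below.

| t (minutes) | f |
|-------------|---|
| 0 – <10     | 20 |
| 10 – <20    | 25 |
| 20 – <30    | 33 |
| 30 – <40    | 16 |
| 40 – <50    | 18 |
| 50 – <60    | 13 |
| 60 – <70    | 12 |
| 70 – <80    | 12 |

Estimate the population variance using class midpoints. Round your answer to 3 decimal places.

Midpoints: 5, 15, 25, 35, 45, 55, 65, 75
n = 149, Σfm = 5065, mean = 33.9933
Σfm² = 240325
Σf(m − x̄)² = Σfm² − (Σfm)²/n = 240325 − 5065²/149 = 68148.9933
Population variance = 68148.9933 / 149 = 457.3758

457.376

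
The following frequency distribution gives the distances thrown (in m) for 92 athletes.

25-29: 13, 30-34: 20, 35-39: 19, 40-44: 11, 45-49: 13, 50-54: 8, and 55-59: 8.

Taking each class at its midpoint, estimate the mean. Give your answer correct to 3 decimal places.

Midpoints: 27, 32, 37, 42, 47, 52, 57
Σfm = 13×27 + 20×32 + 19×37 + 11×42 + 13×47 + 8×52 + 8×57 = 3639
n = Σf = 92
Mean = 3639 / 92 = 39.5543

39.554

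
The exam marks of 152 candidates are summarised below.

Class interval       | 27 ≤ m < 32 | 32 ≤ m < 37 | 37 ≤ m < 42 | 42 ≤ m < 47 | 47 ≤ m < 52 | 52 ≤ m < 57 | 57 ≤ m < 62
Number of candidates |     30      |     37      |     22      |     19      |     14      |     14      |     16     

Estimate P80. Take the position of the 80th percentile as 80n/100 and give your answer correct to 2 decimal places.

51.86

Cumulative frequencies: 30, 67, 89, 108, 122, 136, 152
n = 152; position = 80n/100 = 121.6.
This falls in the class 47 ≤ m < 52: L = 47, F = 108, f = 14, h = 5.
80th percentile ≈ 47 + ((121.6 − 108) / 14) × 5 = 51.8571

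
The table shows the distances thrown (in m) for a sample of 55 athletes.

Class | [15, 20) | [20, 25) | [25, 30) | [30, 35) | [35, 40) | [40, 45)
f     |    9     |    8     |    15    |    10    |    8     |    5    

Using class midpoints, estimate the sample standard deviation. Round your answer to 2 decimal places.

7.67

Midpoints: 17.5, 22.5, 27.5, 32.5, 37.5, 42.5
n = 55, Σfm = 1587.5, mean = 28.8636
Σfm² = 48993.75
Σf(m − x̄)² = Σfm² − (Σfm)²/n = 48993.75 − 1587.5²/55 = 3172.7273
Sample variance = 3172.7273 / 54 = 58.7542
Standard deviation = √58.7542 = 7.6651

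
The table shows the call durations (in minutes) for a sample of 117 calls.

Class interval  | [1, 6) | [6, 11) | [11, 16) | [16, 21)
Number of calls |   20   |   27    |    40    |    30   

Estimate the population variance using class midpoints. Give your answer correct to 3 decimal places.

Midpoints: 3.5, 8.5, 13.5, 18.5
n = 117, Σfm = 1394.5, mean = 11.9188
Σfm² = 19753.25
Σf(m − x̄)² = Σfm² − (Σfm)²/n = 19753.25 − 1394.5²/117 = 3132.4786
Population variance = 3132.4786 / 117 = 26.7733

26.773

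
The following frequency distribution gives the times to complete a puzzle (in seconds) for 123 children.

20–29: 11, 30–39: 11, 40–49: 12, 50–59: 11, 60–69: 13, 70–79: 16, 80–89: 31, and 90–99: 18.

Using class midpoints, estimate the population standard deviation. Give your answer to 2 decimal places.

Midpoints: 24.5, 34.5, 44.5, 54.5, 64.5, 74.5, 84.5, 94.5
n = 123, Σfm = 8133.5, mean = 66.1260
Σfm² = 601110.75
Σf(m − x̄)² = Σfm² − (Σfm)²/n = 601110.75 − 8133.5²/123 = 63274.7967
Population variance = 63274.7967 / 123 = 514.4292
Standard deviation = √514.4292 = 22.6810

22.68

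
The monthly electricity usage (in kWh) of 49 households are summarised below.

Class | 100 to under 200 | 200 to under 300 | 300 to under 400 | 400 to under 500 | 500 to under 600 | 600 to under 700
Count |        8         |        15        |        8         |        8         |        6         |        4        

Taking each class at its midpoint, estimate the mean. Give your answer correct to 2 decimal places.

Midpoints: 150, 250, 350, 450, 550, 650
Σfm = 8×150 + 15×250 + 8×350 + 8×450 + 6×550 + 4×650 = 17250
n = Σf = 49
Mean = 17250 / 49 = 352.0408

352.04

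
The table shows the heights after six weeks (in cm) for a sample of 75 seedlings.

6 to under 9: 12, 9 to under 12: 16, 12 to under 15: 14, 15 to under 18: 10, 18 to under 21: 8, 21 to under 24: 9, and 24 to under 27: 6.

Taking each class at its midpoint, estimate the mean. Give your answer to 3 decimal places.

Midpoints: 7.5, 10.5, 13.5, 16.5, 19.5, 22.5, 25.5
Σfm = 12×7.5 + 16×10.5 + 14×13.5 + 10×16.5 + 8×19.5 + 9×22.5 + 6×25.5 = 1123.5
n = Σf = 75
Mean = 1123.5 / 75 = 14.9800

14.980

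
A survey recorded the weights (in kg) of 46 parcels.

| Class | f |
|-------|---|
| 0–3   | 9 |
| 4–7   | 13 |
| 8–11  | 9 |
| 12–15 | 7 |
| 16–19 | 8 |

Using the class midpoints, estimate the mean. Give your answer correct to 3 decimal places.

Midpoints: 1.5, 5.5, 9.5, 13.5, 17.5
Σfm = 9×1.5 + 13×5.5 + 9×9.5 + 7×13.5 + 8×17.5 = 405
n = Σf = 46
Mean = 405 / 46 = 8.8043

8.804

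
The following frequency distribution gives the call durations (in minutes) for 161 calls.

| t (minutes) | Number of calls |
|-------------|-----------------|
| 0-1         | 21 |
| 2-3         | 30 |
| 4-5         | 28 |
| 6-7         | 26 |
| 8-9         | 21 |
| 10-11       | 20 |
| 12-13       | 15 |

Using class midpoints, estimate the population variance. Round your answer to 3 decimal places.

Midpoints: 0.5, 2.5, 4.5, 6.5, 8.5, 10.5, 12.5
n = 161, Σfm = 956.5, mean = 5.9410
Σfm² = 7924.25
Σf(m − x̄)² = Σfm² − (Σfm)²/n = 7924.25 − 956.5²/161 = 2241.6894
Population variance = 2241.6894 / 161 = 13.9235

13.924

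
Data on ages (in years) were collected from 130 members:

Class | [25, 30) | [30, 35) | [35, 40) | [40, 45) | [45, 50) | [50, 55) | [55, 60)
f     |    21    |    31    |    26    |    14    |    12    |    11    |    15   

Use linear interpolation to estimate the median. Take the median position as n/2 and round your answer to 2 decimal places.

Cumulative frequencies: 21, 52, 78, 92, 104, 115, 130
n = 130; position = n/2 = 65.
This falls in the class [35, 40): L = 35, F = 52, f = 26, h = 5.
Median ≈ 35 + ((65 − 52) / 26) × 5 = 37.5000

37.50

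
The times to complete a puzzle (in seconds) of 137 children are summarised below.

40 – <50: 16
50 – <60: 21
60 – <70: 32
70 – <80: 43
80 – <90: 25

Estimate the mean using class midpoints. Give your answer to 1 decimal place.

Midpoints: 45, 55, 65, 75, 85
Σfm = 16×45 + 21×55 + 32×65 + 43×75 + 25×85 = 9305
n = Σf = 137
Mean = 9305 / 137 = 67.9197

67.9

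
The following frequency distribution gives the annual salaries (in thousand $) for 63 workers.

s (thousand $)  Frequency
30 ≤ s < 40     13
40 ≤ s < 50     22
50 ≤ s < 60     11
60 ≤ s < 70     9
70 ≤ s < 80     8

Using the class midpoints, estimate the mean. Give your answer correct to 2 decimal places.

Midpoints: 35, 45, 55, 65, 75
Σfm = 13×35 + 22×45 + 11×55 + 9×65 + 8×75 = 3235
n = Σf = 63
Mean = 3235 / 63 = 51.3492

51.35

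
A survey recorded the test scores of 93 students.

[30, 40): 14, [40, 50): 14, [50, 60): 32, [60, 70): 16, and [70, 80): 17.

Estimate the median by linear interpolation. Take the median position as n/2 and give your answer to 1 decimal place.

Cumulative frequencies: 14, 28, 60, 76, 93
n = 93; position = n/2 = 46.5.
This falls in the class [50, 60): L = 50, F = 28, f = 32, h = 10.
Median ≈ 50 + ((46.5 − 28) / 32) × 10 = 55.7812

55.8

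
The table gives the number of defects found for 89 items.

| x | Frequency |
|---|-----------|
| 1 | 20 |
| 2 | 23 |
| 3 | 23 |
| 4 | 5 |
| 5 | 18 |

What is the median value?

3

Cumulative frequencies: 20, 43, 66, 71, 89
n = 89, so the median is the value in position (n+1)/2 = 45.
Position 45 falls at value 3.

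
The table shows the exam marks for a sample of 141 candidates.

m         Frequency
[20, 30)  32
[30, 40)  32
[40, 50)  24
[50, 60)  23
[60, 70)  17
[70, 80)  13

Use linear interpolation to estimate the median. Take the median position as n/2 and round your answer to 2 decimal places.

42.71

Cumulative frequencies: 32, 64, 88, 111, 128, 141
n = 141; position = n/2 = 70.5.
This falls in the class [40, 50): L = 40, F = 64, f = 24, h = 10.
Median ≈ 40 + ((70.5 − 64) / 24) × 10 = 42.7083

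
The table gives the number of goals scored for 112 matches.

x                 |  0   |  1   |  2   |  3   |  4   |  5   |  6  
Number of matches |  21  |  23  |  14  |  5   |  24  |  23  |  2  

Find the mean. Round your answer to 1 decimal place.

2.6

Values: 0, 1, 2, 3, 4, 5, 6
Σfx = 21×0 + 23×1 + 14×2 + 5×3 + 24×4 + 23×5 + 2×6 = 289
n = Σf = 112
Mean = 289 / 112 = 2.5804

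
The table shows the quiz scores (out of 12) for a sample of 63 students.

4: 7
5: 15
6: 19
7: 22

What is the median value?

6

Cumulative frequencies: 7, 22, 41, 63
n = 63, so the median is the value in position (n+1)/2 = 32.
Position 32 falls at value 6.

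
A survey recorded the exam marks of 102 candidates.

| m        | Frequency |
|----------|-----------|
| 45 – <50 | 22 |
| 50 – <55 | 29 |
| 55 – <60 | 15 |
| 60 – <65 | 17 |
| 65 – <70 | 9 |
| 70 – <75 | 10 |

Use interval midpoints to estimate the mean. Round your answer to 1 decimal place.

57.1

Midpoints: 47.5, 52.5, 57.5, 62.5, 67.5, 72.5
Σfm = 22×47.5 + 29×52.5 + 15×57.5 + 17×62.5 + 9×67.5 + 10×72.5 = 5825
n = Σf = 102
Mean = 5825 / 102 = 57.1078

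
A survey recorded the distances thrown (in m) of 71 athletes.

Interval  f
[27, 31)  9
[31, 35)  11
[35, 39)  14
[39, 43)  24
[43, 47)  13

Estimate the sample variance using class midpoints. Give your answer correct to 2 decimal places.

26.69

Midpoints: 29, 33, 37, 41, 45
n = 71, Σfm = 2711, mean = 38.1831
Σfm² = 105383
Σf(m − x̄)² = Σfm² − (Σfm)²/n = 105383 − 2711²/71 = 1868.6197
Sample variance = 1868.6197 / 70 = 26.6946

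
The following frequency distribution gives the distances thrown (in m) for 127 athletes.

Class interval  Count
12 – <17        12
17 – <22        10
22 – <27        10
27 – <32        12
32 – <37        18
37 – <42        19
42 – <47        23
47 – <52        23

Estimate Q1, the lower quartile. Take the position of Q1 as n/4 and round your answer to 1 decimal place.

26.9

Cumulative frequencies: 12, 22, 32, 44, 62, 81, 104, 127
n = 127; position = n/4 = 31.75.
This falls in the class 22 – <27: L = 22, F = 22, f = 10, h = 5.
Lower quartile ≈ 22 + ((31.75 − 22) / 10) × 5 = 26.8750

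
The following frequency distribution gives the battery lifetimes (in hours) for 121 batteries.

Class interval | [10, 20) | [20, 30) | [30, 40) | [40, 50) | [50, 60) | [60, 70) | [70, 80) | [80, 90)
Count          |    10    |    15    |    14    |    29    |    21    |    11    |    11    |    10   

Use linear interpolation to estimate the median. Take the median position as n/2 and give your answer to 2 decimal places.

47.41

Cumulative frequencies: 10, 25, 39, 68, 89, 100, 111, 121
n = 121; position = n/2 = 60.5.
This falls in the class [40, 50): L = 40, F = 39, f = 29, h = 10.
Median ≈ 40 + ((60.5 − 39) / 29) × 10 = 47.4138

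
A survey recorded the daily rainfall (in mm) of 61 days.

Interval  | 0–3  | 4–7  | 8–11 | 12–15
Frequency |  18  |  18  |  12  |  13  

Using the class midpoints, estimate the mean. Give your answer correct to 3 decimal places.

Midpoints: 1.5, 5.5, 9.5, 13.5
Σfm = 18×1.5 + 18×5.5 + 12×9.5 + 13×13.5 = 415.5
n = Σf = 61
Mean = 415.5 / 61 = 6.8115

6.811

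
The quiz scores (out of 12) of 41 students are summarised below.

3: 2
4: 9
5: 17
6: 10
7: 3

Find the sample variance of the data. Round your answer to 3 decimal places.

Values: 3, 4, 5, 6, 7
n = 41, Σfx = 208, mean = 5.0732
Σfx² = 1094
Σf(x − x̄)² = Σfx² − (Σfx)²/n = 1094 − 208²/41 = 38.7805
Sample variance = 38.7805 / 40 = 0.9695

0.970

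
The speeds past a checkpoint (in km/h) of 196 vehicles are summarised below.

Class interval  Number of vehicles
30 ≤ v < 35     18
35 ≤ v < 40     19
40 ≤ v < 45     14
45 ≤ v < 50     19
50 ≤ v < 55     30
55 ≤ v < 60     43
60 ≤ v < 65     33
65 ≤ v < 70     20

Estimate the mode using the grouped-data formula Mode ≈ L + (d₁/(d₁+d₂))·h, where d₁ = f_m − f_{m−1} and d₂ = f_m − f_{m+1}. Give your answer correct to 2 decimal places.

57.83

Modal class: 55 ≤ v < 60 (highest frequency 43).
d₁ = 43 − 30 = 13, d₂ = 43 − 33 = 10
Mode ≈ 55 + (13/(13+10)) × 5 = 55 + 2.8261 = 57.8261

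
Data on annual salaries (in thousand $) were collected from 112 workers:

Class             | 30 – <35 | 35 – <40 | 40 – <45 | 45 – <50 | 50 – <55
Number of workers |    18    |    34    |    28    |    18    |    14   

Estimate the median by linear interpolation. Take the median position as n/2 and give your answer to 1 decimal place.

Cumulative frequencies: 18, 52, 80, 98, 112
n = 112; position = n/2 = 56.
This falls in the class 40 – <45: L = 40, F = 52, f = 28, h = 5.
Median ≈ 40 + ((56 − 52) / 28) × 5 = 40.7143

40.7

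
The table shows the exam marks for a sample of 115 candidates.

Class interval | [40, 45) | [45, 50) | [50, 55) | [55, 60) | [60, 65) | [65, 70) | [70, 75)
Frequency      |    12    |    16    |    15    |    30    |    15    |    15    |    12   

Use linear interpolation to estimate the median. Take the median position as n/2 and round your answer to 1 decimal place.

57.4

Cumulative frequencies: 12, 28, 43, 73, 88, 103, 115
n = 115; position = n/2 = 57.5.
This falls in the class [55, 60): L = 55, F = 43, f = 30, h = 5.
Median ≈ 55 + ((57.5 − 43) / 30) × 5 = 57.4167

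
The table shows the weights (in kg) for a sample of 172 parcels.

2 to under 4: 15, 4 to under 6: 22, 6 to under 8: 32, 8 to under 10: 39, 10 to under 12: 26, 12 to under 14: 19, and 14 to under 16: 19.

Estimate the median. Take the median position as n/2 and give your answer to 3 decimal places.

Cumulative frequencies: 15, 37, 69, 108, 134, 153, 172
n = 172; position = n/2 = 86.
This falls in the class 8 to under 10: L = 8, F = 69, f = 39, h = 2.
Median ≈ 8 + ((86 − 69) / 39) × 2 = 8.8718

8.872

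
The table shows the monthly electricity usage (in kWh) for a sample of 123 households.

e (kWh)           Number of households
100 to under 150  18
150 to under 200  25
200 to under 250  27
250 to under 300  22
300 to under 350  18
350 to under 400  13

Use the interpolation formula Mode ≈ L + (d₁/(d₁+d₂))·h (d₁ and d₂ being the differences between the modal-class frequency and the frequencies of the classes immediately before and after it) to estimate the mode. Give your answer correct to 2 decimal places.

214.29

Modal class: 200 to under 250 (highest frequency 27).
d₁ = 27 − 25 = 2, d₂ = 27 − 22 = 5
Mode ≈ 200 + (2/(2+5)) × 50 = 200 + 14.2857 = 214.2857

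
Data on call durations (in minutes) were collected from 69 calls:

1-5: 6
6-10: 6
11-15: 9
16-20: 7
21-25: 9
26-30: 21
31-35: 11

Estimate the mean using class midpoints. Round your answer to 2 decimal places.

21.26

Midpoints: 3, 8, 13, 18, 23, 28, 33
Σfm = 6×3 + 6×8 + 9×13 + 7×18 + 9×23 + 21×28 + 11×33 = 1467
n = Σf = 69
Mean = 1467 / 69 = 21.2609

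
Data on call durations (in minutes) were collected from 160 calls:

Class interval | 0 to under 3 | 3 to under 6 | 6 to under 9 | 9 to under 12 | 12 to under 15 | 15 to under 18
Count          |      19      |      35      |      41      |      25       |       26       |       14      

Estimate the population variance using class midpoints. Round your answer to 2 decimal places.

19.84

Midpoints: 1.5, 4.5, 7.5, 10.5, 13.5, 16.5
n = 160, Σfm = 1338, mean = 8.3625
Σfm² = 14364
Σf(m − x̄)² = Σfm² − (Σfm)²/n = 14364 − 1338²/160 = 3174.9750
Population variance = 3174.9750 / 160 = 19.8436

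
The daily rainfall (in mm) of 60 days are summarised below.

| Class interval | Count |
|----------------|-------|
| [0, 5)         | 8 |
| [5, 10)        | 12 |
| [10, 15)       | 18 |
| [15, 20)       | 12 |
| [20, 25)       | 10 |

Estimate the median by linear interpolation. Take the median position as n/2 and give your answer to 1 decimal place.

12.8

Cumulative frequencies: 8, 20, 38, 50, 60
n = 60; position = n/2 = 30.
This falls in the class [10, 15): L = 10, F = 20, f = 18, h = 5.
Median ≈ 10 + ((30 − 20) / 18) × 5 = 12.7778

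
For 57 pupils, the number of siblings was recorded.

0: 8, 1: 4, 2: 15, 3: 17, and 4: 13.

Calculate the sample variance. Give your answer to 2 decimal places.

Values: 0, 1, 2, 3, 4
n = 57, Σfx = 137, mean = 2.4035
Σfx² = 425
Σf(x − x̄)² = Σfx² − (Σfx)²/n = 425 − 137²/57 = 95.7193
Sample variance = 95.7193 / 56 = 1.7093

1.71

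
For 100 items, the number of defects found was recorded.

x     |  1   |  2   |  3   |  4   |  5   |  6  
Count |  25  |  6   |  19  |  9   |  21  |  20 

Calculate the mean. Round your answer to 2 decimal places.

3.55

Values: 1, 2, 3, 4, 5, 6
Σfx = 25×1 + 6×2 + 19×3 + 9×4 + 21×5 + 20×6 = 355
n = Σf = 100
Mean = 355 / 100 = 3.5500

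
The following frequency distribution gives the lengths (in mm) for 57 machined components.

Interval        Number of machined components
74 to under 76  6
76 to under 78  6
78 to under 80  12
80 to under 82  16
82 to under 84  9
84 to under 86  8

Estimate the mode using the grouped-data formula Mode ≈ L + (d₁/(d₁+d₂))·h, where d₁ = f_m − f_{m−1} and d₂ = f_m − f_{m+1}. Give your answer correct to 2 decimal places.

Modal class: 80 to under 82 (highest frequency 16).
d₁ = 16 − 12 = 4, d₂ = 16 − 9 = 7
Mode ≈ 80 + (4/(4+7)) × 2 = 80 + 0.7273 = 80.7273

80.73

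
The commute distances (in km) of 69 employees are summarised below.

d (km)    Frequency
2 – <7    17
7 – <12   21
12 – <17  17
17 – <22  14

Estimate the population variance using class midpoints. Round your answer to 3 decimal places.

Midpoints: 4.5, 9.5, 14.5, 19.5
n = 69, Σfm = 795.5, mean = 11.5290
Σfm² = 11137.25
Σf(m − x̄)² = Σfm² − (Σfm)²/n = 11137.25 − 795.5²/69 = 1965.9420
Population variance = 1965.9420 / 69 = 28.4919

28.492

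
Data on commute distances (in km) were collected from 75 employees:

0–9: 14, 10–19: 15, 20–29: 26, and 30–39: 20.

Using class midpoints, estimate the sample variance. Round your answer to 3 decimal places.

113.441

Midpoints: 4.5, 14.5, 24.5, 34.5
n = 75, Σfm = 1607.5, mean = 21.4333
Σfm² = 42848.75
Σf(m − x̄)² = Σfm² − (Σfm)²/n = 42848.75 − 1607.5²/75 = 8394.6667
Sample variance = 8394.6667 / 74 = 113.4414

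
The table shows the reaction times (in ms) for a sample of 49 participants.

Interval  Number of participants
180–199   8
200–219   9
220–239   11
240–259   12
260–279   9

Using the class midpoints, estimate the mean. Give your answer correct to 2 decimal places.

231.54

Midpoints: 189.5, 209.5, 229.5, 249.5, 269.5
Σfm = 8×189.5 + 9×209.5 + 11×229.5 + 12×249.5 + 9×269.5 = 11345.5
n = Σf = 49
Mean = 11345.5 / 49 = 231.5408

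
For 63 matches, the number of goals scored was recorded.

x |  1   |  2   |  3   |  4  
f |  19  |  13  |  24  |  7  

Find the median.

2

Cumulative frequencies: 19, 32, 56, 63
n = 63, so the median is the value in position (n+1)/2 = 32.
Position 32 falls at value 2.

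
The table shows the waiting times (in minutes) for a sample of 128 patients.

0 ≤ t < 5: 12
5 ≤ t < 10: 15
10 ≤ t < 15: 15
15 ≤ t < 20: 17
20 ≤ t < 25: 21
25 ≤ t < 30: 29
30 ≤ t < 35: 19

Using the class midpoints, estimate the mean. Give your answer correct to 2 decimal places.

19.65

Midpoints: 2.5, 7.5, 12.5, 17.5, 22.5, 27.5, 32.5
Σfm = 12×2.5 + 15×7.5 + 15×12.5 + 17×17.5 + 21×22.5 + 29×27.5 + 19×32.5 = 2515
n = Σf = 128
Mean = 2515 / 128 = 19.6484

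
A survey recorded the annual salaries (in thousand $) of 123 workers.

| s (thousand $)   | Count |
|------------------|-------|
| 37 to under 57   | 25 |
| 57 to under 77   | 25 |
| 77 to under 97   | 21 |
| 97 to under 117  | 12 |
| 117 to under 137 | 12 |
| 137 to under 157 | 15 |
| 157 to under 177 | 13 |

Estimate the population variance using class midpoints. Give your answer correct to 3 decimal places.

1628.131

Midpoints: 47, 67, 87, 107, 127, 147, 167
n = 123, Σfm = 11861, mean = 96.4309
Σfm² = 1344027
Σf(m − x̄)² = Σfm² − (Σfm)²/n = 1344027 − 11861²/123 = 200260.1626
Population variance = 200260.1626 / 123 = 1628.1314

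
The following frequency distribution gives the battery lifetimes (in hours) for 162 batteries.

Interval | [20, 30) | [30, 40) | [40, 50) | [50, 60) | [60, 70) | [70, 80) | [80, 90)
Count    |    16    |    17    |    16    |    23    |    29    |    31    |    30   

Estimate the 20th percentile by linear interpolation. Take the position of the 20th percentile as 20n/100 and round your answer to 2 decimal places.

Cumulative frequencies: 16, 33, 49, 72, 101, 132, 162
n = 162; position = 20n/100 = 32.4.
This falls in the class [30, 40): L = 30, F = 16, f = 17, h = 10.
20th percentile ≈ 30 + ((32.4 − 16) / 17) × 10 = 39.6471

39.65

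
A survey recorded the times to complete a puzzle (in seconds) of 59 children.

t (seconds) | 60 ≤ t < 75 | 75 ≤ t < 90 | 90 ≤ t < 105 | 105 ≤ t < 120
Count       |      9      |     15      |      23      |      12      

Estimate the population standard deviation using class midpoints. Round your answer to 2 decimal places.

14.55

Midpoints: 67.5, 82.5, 97.5, 112.5
n = 59, Σfm = 5437.5, mean = 92.1610
Σfm² = 513618.75
Σf(m − x̄)² = Σfm² − (Σfm)²/n = 513618.75 − 5437.5²/59 = 12493.2203
Population variance = 12493.2203 / 59 = 211.7495
Standard deviation = √211.7495 = 14.5516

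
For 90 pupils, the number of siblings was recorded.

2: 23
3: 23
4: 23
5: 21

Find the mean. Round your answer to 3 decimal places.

3.467

Values: 2, 3, 4, 5
Σfx = 23×2 + 23×3 + 23×4 + 21×5 = 312
n = Σf = 90
Mean = 312 / 90 = 3.4667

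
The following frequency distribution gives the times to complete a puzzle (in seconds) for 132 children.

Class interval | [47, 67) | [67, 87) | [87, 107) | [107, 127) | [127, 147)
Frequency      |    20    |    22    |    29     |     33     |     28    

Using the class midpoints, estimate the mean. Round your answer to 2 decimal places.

101.09

Midpoints: 57, 77, 97, 117, 137
Σfm = 20×57 + 22×77 + 29×97 + 33×117 + 28×137 = 13344
n = Σf = 132
Mean = 13344 / 132 = 101.0909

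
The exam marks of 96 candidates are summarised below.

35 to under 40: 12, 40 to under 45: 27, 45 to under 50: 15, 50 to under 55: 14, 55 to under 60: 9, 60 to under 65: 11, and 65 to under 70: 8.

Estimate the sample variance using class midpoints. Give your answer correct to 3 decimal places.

86.831

Midpoints: 37.5, 42.5, 47.5, 52.5, 57.5, 62.5, 67.5
n = 96, Σfm = 4790, mean = 49.8958
Σfm² = 247250
Σf(m − x̄)² = Σfm² − (Σfm)²/n = 247250 − 4790²/96 = 8248.9583
Sample variance = 8248.9583 / 95 = 86.8311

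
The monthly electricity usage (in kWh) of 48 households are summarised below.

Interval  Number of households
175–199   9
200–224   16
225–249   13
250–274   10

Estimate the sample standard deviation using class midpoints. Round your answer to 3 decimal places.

25.786

Midpoints: 187, 212, 237, 262
n = 48, Σfm = 10776, mean = 224.5000
Σfm² = 2450462
Σf(m − x̄)² = Σfm² − (Σfm)²/n = 2450462 − 10776²/48 = 31250.0000
Sample variance = 31250.0000 / 47 = 664.8936
Standard deviation = √664.8936 = 25.7855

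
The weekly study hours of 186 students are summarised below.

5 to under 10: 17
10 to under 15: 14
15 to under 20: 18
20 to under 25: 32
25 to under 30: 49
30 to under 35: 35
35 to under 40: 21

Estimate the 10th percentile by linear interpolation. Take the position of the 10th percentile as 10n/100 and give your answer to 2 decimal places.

Cumulative frequencies: 17, 31, 49, 81, 130, 165, 186
n = 186; position = 10n/100 = 18.6.
This falls in the class 10 to under 15: L = 10, F = 17, f = 14, h = 5.
10th percentile ≈ 10 + ((18.6 − 17) / 14) × 5 = 10.5714

10.57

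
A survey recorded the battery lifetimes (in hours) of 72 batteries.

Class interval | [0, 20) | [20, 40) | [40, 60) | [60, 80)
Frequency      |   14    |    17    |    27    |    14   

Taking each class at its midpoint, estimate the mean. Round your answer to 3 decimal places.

41.389

Midpoints: 10, 30, 50, 70
Σfm = 14×10 + 17×30 + 27×50 + 14×70 = 2980
n = Σf = 72
Mean = 2980 / 72 = 41.3889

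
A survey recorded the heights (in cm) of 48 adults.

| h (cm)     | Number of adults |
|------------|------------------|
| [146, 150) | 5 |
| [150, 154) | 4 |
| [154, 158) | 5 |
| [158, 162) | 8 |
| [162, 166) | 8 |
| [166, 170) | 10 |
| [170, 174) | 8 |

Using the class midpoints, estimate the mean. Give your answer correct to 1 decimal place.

162.0

Midpoints: 148, 152, 156, 160, 164, 168, 172
Σfm = 5×148 + 4×152 + 5×156 + 8×160 + 8×164 + 10×168 + 8×172 = 7776
n = Σf = 48
Mean = 7776 / 48 = 162.0000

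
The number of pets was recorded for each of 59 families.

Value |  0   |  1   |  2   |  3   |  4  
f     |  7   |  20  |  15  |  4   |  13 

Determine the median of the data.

Cumulative frequencies: 7, 27, 42, 46, 59
n = 59, so the median is the value in position (n+1)/2 = 30.
Position 30 falls at value 2.

2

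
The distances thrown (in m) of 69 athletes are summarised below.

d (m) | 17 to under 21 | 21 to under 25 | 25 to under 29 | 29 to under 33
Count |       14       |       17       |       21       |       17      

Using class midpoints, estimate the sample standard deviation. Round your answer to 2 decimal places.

Midpoints: 19, 23, 27, 31
n = 69, Σfm = 1751, mean = 25.3768
Σfm² = 45693
Σf(m − x̄)² = Σfm² − (Σfm)²/n = 45693 − 1751²/69 = 1258.2029
Sample variance = 1258.2029 / 68 = 18.5030
Standard deviation = √18.5030 = 4.3015

4.30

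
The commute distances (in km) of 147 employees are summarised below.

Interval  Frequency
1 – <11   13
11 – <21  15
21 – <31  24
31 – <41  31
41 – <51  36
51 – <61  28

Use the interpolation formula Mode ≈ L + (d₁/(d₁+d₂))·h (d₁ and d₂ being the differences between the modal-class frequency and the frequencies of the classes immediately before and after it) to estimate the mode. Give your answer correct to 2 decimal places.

Modal class: 41 – <51 (highest frequency 36).
d₁ = 36 − 31 = 5, d₂ = 36 − 28 = 8
Mode ≈ 41 + (5/(5+8)) × 10 = 41 + 3.8462 = 44.8462

44.85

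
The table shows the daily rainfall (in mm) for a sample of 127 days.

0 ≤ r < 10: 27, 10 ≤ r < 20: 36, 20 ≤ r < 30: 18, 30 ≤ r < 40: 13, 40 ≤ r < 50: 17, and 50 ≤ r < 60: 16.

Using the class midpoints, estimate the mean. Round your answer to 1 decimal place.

Midpoints: 5, 15, 25, 35, 45, 55
Σfm = 27×5 + 36×15 + 18×25 + 13×35 + 17×45 + 16×55 = 3225
n = Σf = 127
Mean = 3225 / 127 = 25.3937

25.4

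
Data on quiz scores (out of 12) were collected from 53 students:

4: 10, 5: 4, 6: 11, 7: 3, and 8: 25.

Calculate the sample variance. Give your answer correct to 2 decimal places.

2.52

Values: 4, 5, 6, 7, 8
n = 53, Σfx = 347, mean = 6.5472
Σfx² = 2403
Σf(x − x̄)² = Σfx² − (Σfx)²/n = 2403 − 347²/53 = 131.1321
Sample variance = 131.1321 / 52 = 2.5218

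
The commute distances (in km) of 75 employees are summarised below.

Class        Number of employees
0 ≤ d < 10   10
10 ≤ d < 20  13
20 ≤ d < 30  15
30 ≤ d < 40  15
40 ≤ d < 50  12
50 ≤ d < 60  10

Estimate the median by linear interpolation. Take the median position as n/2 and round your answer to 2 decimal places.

Cumulative frequencies: 10, 23, 38, 53, 65, 75
n = 75; position = n/2 = 37.5.
This falls in the class 20 ≤ d < 30: L = 20, F = 23, f = 15, h = 10.
Median ≈ 20 + ((37.5 − 23) / 15) × 10 = 29.6667

29.67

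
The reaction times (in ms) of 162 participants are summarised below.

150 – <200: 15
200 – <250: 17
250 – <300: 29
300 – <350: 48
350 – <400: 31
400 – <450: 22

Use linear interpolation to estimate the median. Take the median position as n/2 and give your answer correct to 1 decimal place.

320.8

Cumulative frequencies: 15, 32, 61, 109, 140, 162
n = 162; position = n/2 = 81.
This falls in the class 300 – <350: L = 300, F = 61, f = 48, h = 50.
Median ≈ 300 + ((81 − 61) / 48) × 50 = 320.8333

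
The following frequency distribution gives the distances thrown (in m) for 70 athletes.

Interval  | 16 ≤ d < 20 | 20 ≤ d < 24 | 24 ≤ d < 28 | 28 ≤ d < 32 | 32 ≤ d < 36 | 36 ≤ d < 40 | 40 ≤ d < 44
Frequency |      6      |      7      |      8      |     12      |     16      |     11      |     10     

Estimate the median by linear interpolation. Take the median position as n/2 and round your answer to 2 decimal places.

Cumulative frequencies: 6, 13, 21, 33, 49, 60, 70
n = 70; position = n/2 = 35.
This falls in the class 32 ≤ d < 36: L = 32, F = 33, f = 16, h = 4.
Median ≈ 32 + ((35 − 33) / 16) × 4 = 32.5000

32.50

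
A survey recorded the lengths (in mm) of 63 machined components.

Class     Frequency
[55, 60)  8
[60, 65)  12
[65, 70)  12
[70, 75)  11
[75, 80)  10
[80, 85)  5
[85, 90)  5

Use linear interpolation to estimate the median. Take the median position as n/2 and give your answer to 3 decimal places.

Cumulative frequencies: 8, 20, 32, 43, 53, 58, 63
n = 63; position = n/2 = 31.5.
This falls in the class [65, 70): L = 65, F = 20, f = 12, h = 5.
Median ≈ 65 + ((31.5 − 20) / 12) × 5 = 69.7917

69.792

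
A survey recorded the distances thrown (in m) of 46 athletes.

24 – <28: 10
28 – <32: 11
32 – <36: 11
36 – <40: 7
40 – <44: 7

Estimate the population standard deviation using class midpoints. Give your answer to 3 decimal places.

Midpoints: 26, 30, 34, 38, 42
n = 46, Σfm = 1524, mean = 33.1304
Σfm² = 51832
Σf(m − x̄)² = Σfm² − (Σfm)²/n = 51832 − 1524²/46 = 1341.2174
Population variance = 1341.2174 / 46 = 29.1569
Standard deviation = √29.1569 = 5.3997

5.400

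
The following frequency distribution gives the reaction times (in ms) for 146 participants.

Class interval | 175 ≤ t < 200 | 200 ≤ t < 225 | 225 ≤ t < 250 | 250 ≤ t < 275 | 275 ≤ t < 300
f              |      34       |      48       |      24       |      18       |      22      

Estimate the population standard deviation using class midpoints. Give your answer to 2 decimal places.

Midpoints: 187.5, 212.5, 237.5, 262.5, 287.5
n = 146, Σfm = 33325, mean = 228.2534
Σfm² = 7775312.5
Σf(m − x̄)² = Σfm² − (Σfm)²/n = 7775312.5 − 33325²/146 = 168767.1233
Population variance = 168767.1233 / 146 = 1155.9392
Standard deviation = √1155.9392 = 33.9991

34.00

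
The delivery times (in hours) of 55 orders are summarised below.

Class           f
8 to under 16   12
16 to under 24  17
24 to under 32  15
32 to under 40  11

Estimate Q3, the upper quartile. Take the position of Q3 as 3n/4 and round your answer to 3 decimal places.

30.533

Cumulative frequencies: 12, 29, 44, 55
n = 55; position = 3n/4 = 41.25.
This falls in the class 24 to under 32: L = 24, F = 29, f = 15, h = 8.
Upper quartile ≈ 24 + ((41.25 − 29) / 15) × 8 = 30.5333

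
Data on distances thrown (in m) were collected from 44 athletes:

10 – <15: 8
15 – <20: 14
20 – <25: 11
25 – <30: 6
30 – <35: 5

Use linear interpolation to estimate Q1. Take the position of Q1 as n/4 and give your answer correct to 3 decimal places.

Cumulative frequencies: 8, 22, 33, 39, 44
n = 44; position = n/4 = 11.
This falls in the class 15 – <20: L = 15, F = 8, f = 14, h = 5.
Lower quartile ≈ 15 + ((11 − 8) / 14) × 5 = 16.0714

16.071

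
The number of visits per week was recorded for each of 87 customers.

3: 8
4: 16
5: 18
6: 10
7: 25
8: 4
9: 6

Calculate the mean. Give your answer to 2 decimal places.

Values: 3, 4, 5, 6, 7, 8, 9
Σfx = 8×3 + 16×4 + 18×5 + 10×6 + 25×7 + 4×8 + 6×9 = 499
n = Σf = 87
Mean = 499 / 87 = 5.7356

5.74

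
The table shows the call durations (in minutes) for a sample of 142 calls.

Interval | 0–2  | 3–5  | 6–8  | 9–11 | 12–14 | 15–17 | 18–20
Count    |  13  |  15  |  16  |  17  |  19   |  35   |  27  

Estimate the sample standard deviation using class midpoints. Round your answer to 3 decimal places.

Midpoints: 1, 4, 7, 10, 13, 16, 19
n = 142, Σfm = 1675, mean = 11.7958
Σfm² = 24655
Σf(m − x̄)² = Σfm² − (Σfm)²/n = 24655 − 1675²/142 = 4897.0775
Sample variance = 4897.0775 / 141 = 34.7310
Standard deviation = √34.7310 = 5.8933

5.893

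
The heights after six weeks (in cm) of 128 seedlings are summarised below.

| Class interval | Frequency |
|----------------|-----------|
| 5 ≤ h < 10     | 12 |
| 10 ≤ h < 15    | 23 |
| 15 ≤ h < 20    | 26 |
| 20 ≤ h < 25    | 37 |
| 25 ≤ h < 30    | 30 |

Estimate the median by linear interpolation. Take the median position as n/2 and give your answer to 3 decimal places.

Cumulative frequencies: 12, 35, 61, 98, 128
n = 128; position = n/2 = 64.
This falls in the class 20 ≤ h < 25: L = 20, F = 61, f = 37, h = 5.
Median ≈ 20 + ((64 − 61) / 37) × 5 = 20.4054

20.405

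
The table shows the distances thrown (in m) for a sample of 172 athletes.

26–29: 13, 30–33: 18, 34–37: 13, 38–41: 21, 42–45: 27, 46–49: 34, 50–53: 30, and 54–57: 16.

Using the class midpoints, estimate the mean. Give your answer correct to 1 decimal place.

Midpoints: 27.5, 31.5, 35.5, 39.5, 43.5, 47.5, 51.5, 55.5
Σfm = 13×27.5 + 18×31.5 + 13×35.5 + 21×39.5 + 27×43.5 + 34×47.5 + 30×51.5 + 16×55.5 = 7438
n = Σf = 172
Mean = 7438 / 172 = 43.2442

43.2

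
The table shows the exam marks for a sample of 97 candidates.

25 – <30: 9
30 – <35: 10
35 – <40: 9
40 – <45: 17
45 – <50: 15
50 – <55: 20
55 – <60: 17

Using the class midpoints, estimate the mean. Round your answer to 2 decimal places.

45.08

Midpoints: 27.5, 32.5, 37.5, 42.5, 47.5, 52.5, 57.5
Σfm = 9×27.5 + 10×32.5 + 9×37.5 + 17×42.5 + 15×47.5 + 20×52.5 + 17×57.5 = 4372.5
n = Σf = 97
Mean = 4372.5 / 97 = 45.0773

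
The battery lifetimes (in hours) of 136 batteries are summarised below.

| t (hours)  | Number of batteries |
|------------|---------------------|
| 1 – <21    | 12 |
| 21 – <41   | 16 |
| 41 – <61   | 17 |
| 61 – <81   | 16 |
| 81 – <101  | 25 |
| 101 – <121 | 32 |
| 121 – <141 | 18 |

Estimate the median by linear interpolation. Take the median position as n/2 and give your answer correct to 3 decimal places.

86.600

Cumulative frequencies: 12, 28, 45, 61, 86, 118, 136
n = 136; position = n/2 = 68.
This falls in the class 81 – <101: L = 81, F = 61, f = 25, h = 20.
Median ≈ 81 + ((68 − 61) / 25) × 20 = 86.6000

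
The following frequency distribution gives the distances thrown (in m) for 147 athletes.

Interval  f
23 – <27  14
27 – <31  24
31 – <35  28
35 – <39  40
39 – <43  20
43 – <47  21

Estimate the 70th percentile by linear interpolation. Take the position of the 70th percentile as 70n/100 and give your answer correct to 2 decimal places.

Cumulative frequencies: 14, 38, 66, 106, 126, 147
n = 147; position = 70n/100 = 102.9.
This falls in the class 35 – <39: L = 35, F = 66, f = 40, h = 4.
70th percentile ≈ 35 + ((102.9 − 66) / 40) × 4 = 38.6900

38.69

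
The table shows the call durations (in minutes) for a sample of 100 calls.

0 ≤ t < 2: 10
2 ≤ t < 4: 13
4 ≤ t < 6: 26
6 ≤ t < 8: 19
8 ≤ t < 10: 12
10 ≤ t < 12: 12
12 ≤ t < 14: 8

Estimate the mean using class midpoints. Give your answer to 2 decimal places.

6.56

Midpoints: 1, 3, 5, 7, 9, 11, 13
Σfm = 10×1 + 13×3 + 26×5 + 19×7 + 12×9 + 12×11 + 8×13 = 656
n = Σf = 100
Mean = 656 / 100 = 6.5600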